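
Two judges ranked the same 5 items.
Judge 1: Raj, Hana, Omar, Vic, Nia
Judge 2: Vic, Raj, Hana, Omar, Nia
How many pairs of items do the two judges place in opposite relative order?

Assign each item its position (1..5) in the first ordering, then rewrite the second ordering as that position sequence:
positions: Raj→1, Hana→2, Omar→3, Vic→4, Nia→5
second ordering as positions: [4, 1, 2, 3, 5]
Discordant pairs = inversions in this position sequence.
4: 1, 2, 3 → 3
1: 0
2: 0
3: 0
5: 0
Total: 3 + 0 + 0 + 0 + 0 = 3

Discordant pairs: 3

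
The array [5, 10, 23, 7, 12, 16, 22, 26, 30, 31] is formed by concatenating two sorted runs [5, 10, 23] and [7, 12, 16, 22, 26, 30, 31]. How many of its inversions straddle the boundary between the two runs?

5

For each element r of the right run, count left-run elements greater than r:
r = 7: 10, 23 → 2
r = 12: 23 → 1
r = 16: 23 → 1
r = 22: 23 → 1
r = 26: none → 0
r = 30: none → 0
r = 31: none → 0
Cross-inversions: 2 + 1 + 1 + 1 + 0 + 0 + 0 = 5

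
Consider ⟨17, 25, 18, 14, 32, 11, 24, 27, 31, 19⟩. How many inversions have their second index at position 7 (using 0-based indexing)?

1

The element at index 7 is 27.
Elements before it: 17, 25, 18, 14, 32, 11, 24
Those larger than 27: 32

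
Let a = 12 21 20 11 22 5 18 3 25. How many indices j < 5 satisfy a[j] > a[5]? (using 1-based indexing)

0

The element at index 5 is 22.
Elements before it: 12, 21, 20, 11
None of them are larger than 22.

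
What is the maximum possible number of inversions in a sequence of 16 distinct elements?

120

The maximum occurs when the array is in strictly decreasing order: every one of the C(16, 2) pairs is inverted.
C(16, 2) = 16·15/2 = 120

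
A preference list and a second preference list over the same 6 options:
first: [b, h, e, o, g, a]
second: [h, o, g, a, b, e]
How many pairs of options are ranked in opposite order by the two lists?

7 pairs

Assign each item its position (1..6) in the first ordering, then rewrite the second ordering as that position sequence:
positions: b→1, h→2, e→3, o→4, g→5, a→6
second ordering as positions: [2, 4, 5, 6, 1, 3]
Discordant pairs = inversions in this position sequence.
2: 1 → 1
4: 1, 3 → 2
5: 1, 3 → 2
6: 1, 3 → 2
1: 0
3: 0
Total: 1 + 2 + 2 + 2 + 0 + 0 = 7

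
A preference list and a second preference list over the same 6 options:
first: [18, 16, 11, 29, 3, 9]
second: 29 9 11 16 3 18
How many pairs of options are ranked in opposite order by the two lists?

11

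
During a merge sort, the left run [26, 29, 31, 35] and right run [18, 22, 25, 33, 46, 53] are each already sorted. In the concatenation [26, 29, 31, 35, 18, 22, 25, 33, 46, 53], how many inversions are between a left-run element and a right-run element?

13 cross-inversions

Count, for every r in R, how many entries of L exceed r:
r = 18: 26, 29, 31, 35 → 4
r = 22: 26, 29, 31, 35 → 4
r = 25: 26, 29, 31, 35 → 4
r = 33: 35 → 1
r = 46: none → 0
r = 53: none → 0
Cross-inversions: 4 + 4 + 4 + 1 + 0 + 0 = 13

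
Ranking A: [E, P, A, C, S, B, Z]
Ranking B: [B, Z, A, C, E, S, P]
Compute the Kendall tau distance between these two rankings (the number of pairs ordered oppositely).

15

Assign each item its position (1..7) in the first ordering, then rewrite the second ordering as that position sequence:
positions: E→1, P→2, A→3, C→4, S→5, B→6, Z→7
second ordering as positions: [6, 7, 3, 4, 1, 5, 2]
Discordant pairs = inversions in this position sequence.
6: 3, 4, 1, 5, 2 → 5
7: 3, 4, 1, 5, 2 → 5
3: 1, 2 → 2
4: 1, 2 → 2
1: 0
5: 2 → 1
2: 0
Total: 5 + 5 + 2 + 2 + 0 + 1 + 0 = 15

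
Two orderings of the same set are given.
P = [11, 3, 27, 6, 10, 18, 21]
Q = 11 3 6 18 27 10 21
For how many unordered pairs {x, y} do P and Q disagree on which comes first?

There are 3 disagreeing pairs.

Assign each item its position (1..7) in the first ordering, then rewrite the second ordering as that position sequence:
positions: 11→1, 3→2, 27→3, 6→4, 10→5, 18→6, 21→7
second ordering as positions: [1, 2, 4, 6, 3, 5, 7]
Discordant pairs = inversions in this position sequence.
1: 0
2: 0
4: 3 → 1
6: 3, 5 → 2
3: 0
5: 0
7: 0
Total: 0 + 0 + 1 + 2 + 0 + 0 + 0 = 3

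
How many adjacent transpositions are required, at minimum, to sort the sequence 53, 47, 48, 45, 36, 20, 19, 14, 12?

35

Each adjacent swap fixes exactly one inversion, so the minimum swap count equals the number of inversions.
Count inversions — for each element, later elements that are smaller:
53: 47, 48, 45, 36, 20, 19, 14, 12 → 8
47: 45, 36, 20, 19, 14, 12 → 6
48: 45, 36, 20, 19, 14, 12 → 6
45: 36, 20, 19, 14, 12 → 5
36: 20, 19, 14, 12 → 4
20: 19, 14, 12 → 3
19: 14, 12 → 2
14: 12 → 1
12: none → 0
Total inversions: 8 + 6 + 6 + 5 + 4 + 3 + 2 + 1 + 0 = 35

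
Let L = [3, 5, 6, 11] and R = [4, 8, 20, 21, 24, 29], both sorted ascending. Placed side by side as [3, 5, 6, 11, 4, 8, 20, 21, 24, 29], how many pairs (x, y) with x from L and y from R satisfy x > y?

Take each right-half value and tally the left-half values above it:
r = 4: 5, 6, 11 → 3
r = 8: 11 → 1
r = 20: none → 0
r = 21: none → 0
r = 24: none → 0
r = 29: none → 0
Cross-inversions: 3 + 1 + 0 + 0 + 0 + 0 = 4

4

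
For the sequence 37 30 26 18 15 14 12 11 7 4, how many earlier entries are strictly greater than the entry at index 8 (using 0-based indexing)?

8

The element at index 8 is 7.
Elements before it: 37, 30, 26, 18, 15, 14, 12, 11
Those larger than 7: 37, 30, 26, 18, 15, 14, 12, 11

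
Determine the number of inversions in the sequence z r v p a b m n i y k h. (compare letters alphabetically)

44

For each element, count later entries that are smaller:
z → r, v, p, a, b, m, n, i, y, k, h → 11
r → p, a, b, m, n, i, k, h → 8
v → p, a, b, m, n, i, k, h → 8
p → a, b, m, n, i, k, h → 7
a → none → 0
b → none → 0
m → i, k, h → 3
n → i, k, h → 3
i → h → 1
y → k, h → 2
k → h → 1
h → none → 0
Sum: 11 + 8 + 8 + 7 + 0 + 0 + 3 + 3 + 1 + 2 + 1 + 0 = 44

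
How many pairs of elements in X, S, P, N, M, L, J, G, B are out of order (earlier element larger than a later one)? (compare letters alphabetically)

Element-by-element contributions:
X: 8
S: 7
P: 6
N: 5
M: 4
L: 3
J: 2
G: 1
B: 0
Sum: 8 + 7 + 6 + 5 + 4 + 3 + 2 + 1 + 0 = 36

36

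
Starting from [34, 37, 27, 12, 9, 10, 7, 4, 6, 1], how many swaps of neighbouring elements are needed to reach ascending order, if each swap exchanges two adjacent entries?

Each adjacent swap fixes exactly one inversion, so the minimum swap count equals the number of inversions.
Count inversions — for each element, later elements that are smaller:
34: 27, 12, 9, 10, 7, 4, 6, 1 → 8
37: 27, 12, 9, 10, 7, 4, 6, 1 → 8
27: 12, 9, 10, 7, 4, 6, 1 → 7
12: 9, 10, 7, 4, 6, 1 → 6
9: 7, 4, 6, 1 → 4
10: 7, 4, 6, 1 → 4
7: 4, 6, 1 → 3
4: 1 → 1
6: 1 → 1
1: none → 0
Total inversions: 8 + 8 + 7 + 6 + 4 + 4 + 3 + 1 + 1 + 0 = 42

42 swaps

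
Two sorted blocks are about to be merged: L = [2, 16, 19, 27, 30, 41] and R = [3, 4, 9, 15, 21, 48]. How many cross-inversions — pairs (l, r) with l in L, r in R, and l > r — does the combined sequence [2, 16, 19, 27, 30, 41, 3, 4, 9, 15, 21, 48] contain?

23

For each element r of the right run, count left-run elements greater than r:
r = 3: 16, 19, 27, 30, 41 → 5
r = 4: 16, 19, 27, 30, 41 → 5
r = 9: 16, 19, 27, 30, 41 → 5
r = 15: 16, 19, 27, 30, 41 → 5
r = 21: 27, 30, 41 → 3
r = 48: none → 0
Cross-inversions: 5 + 5 + 5 + 5 + 3 + 0 = 23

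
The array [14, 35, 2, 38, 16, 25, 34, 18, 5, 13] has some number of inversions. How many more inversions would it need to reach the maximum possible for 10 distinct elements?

19

Maximum inversions for 10 distinct elements is C(10, 2) = 10·9/2 = 45.
Current inversions — for each element, count later smaller elements:
14: 3
35: 7
2: 0
38: 6
16: 2
25: 3
34: 3
18: 2
5: 0
13: 0
Current total: 3 + 7 + 0 + 6 + 2 + 3 + 3 + 2 + 0 + 0 = 26
Shortfall: 45 − 26 = 19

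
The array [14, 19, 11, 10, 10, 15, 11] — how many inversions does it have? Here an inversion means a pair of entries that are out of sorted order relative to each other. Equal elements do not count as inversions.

There are 12 inversions.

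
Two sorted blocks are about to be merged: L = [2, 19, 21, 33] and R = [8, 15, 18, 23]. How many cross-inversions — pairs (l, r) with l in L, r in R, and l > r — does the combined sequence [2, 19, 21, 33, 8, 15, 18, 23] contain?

For each element r of the right run, count left-run elements greater than r:
r = 8: 19, 21, 33 → 3
r = 15: 19, 21, 33 → 3
r = 18: 19, 21, 33 → 3
r = 23: 33 → 1
Cross-inversions: 3 + 3 + 3 + 1 = 10

10 split inversions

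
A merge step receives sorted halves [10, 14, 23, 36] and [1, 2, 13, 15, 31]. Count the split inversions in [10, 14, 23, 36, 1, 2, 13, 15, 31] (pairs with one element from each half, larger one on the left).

There are 14 split inversions.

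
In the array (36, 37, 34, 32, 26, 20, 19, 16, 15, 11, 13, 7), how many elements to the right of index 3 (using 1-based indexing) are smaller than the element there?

9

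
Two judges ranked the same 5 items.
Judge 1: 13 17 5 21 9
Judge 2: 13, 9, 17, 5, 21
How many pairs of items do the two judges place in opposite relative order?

3

Assign each item its position (1..5) in the first ordering, then rewrite the second ordering as that position sequence:
positions: 13→1, 17→2, 5→3, 21→4, 9→5
second ordering as positions: [1, 5, 2, 3, 4]
Discordant pairs = inversions in this position sequence.
1: 0
5: 2, 3, 4 → 3
2: 0
3: 0
4: 0
Total: 0 + 3 + 0 + 0 + 0 = 3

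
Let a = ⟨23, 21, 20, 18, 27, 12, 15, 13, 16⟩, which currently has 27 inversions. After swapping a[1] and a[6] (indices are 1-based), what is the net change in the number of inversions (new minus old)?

Positions 1 and 6 hold 23 and 12; after swapping, the array is [12, 21, 20, 18, 27, 23, 15, 13, 16].
Element-by-element contributions:
12: 0
21: 5
20: 4
18: 3
27: 4
23: 3
15: 1
13: 0
16: 0
Sum: 0 + 5 + 4 + 3 + 4 + 3 + 1 + 0 + 0 = 20
Change: 20 − 27 = -7

-7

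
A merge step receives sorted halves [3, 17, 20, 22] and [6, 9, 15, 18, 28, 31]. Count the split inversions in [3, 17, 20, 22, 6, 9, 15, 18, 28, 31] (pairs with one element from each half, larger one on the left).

11

Count, for every r in R, how many entries of L exceed r:
r = 6: 17, 20, 22 → 3
r = 9: 17, 20, 22 → 3
r = 15: 17, 20, 22 → 3
r = 18: 20, 22 → 2
r = 28: none → 0
r = 31: none → 0
Cross-inversions: 3 + 3 + 3 + 2 + 0 + 0 = 11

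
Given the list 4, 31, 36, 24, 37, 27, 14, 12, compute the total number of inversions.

For each element, count later entries that are smaller:
4 → none → 0
31 → 24, 27, 14, 12 → 4
36 → 24, 27, 14, 12 → 4
24 → 14, 12 → 2
37 → 27, 14, 12 → 3
27 → 14, 12 → 2
14 → 12 → 1
12 → none → 0
Sum: 0 + 4 + 4 + 2 + 3 + 2 + 1 + 0 = 16

16 out-of-order pairs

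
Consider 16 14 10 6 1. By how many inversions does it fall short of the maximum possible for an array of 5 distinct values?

Maximum inversions for 5 distinct elements is C(5, 2) = 5·4/2 = 10.
Current inversions — for each element, count later smaller elements:
16: 4
14: 3
10: 2
6: 1
1: 0
Current total: 4 + 3 + 2 + 1 + 0 = 10
Shortfall: 10 − 10 = 0

0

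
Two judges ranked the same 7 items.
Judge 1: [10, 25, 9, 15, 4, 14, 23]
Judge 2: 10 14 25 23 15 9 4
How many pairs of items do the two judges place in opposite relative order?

8 discordant pairs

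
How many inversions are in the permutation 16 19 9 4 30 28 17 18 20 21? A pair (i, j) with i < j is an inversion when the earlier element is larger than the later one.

Inversions: 16

Count, for each position, how many later elements it exceeds:
16: 2
19: 4
9: 1
4: 0
30: 5
28: 4
17: 0
18: 0
20: 0
21: 0
Sum: 2 + 4 + 1 + 0 + 5 + 4 + 0 + 0 + 0 + 0 = 16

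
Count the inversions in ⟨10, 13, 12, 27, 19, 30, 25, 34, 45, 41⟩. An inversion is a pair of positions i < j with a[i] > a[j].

5 out-of-order pairs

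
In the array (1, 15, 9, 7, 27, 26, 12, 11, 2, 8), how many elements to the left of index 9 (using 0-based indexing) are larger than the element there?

The element at index 9 is 8.
Elements before it: 1, 15, 9, 7, 27, 26, 12, 11, 2
Those larger than 8: 15, 9, 27, 26, 12, 11

6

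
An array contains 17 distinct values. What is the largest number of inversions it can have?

136 inversions

A reversed (strictly descending) arrangement makes every pair an inversion, giving C(17, 2) inversions.
C(17, 2) = 17·16/2 = 136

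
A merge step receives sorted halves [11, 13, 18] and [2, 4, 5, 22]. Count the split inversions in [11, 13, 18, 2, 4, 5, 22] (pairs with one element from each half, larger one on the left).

Count, for every r in R, how many entries of L exceed r:
r = 2: 11, 13, 18 → 3
r = 4: 11, 13, 18 → 3
r = 5: 11, 13, 18 → 3
r = 22: none → 0
Cross-inversions: 3 + 3 + 3 + 0 = 9

9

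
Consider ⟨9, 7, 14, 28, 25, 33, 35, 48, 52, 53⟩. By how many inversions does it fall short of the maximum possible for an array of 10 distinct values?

Maximum inversions for 10 distinct elements is C(10, 2) = 10·9/2 = 45.
Current inversions — for each element, count later smaller elements:
9: 1
7: 0
14: 0
28: 1
25: 0
33: 0
35: 0
48: 0
52: 0
53: 0
Current total: 1 + 0 + 0 + 1 + 0 + 0 + 0 + 0 + 0 + 0 = 2
Shortfall: 45 − 2 = 43

43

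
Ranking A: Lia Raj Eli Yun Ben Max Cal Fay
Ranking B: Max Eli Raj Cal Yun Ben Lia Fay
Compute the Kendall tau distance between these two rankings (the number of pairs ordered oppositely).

13

Assign each item its position (1..8) in the first ordering, then rewrite the second ordering as that position sequence:
positions: Lia→1, Raj→2, Eli→3, Yun→4, Ben→5, Max→6, Cal→7, Fay→8
second ordering as positions: [6, 3, 2, 7, 4, 5, 1, 8]
Discordant pairs = inversions in this position sequence.
6: 3, 2, 4, 5, 1 → 5
3: 2, 1 → 2
2: 1 → 1
7: 4, 5, 1 → 3
4: 1 → 1
5: 1 → 1
1: 0
8: 0
Total: 5 + 2 + 1 + 3 + 1 + 1 + 0 + 0 = 13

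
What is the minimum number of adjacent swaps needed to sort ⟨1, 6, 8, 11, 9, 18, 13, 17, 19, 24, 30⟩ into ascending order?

3 swaps

Minimum adjacent swaps = number of inversions (each swap of adjacent out-of-order elements removes one inversion and no swap can remove more).
Count inversions — for each element, later elements that are smaller:
1: none → 0
6: none → 0
8: none → 0
11: 9 → 1
9: none → 0
18: 13, 17 → 2
13: none → 0
17: none → 0
19: none → 0
24: none → 0
30: none → 0
Total inversions: 0 + 0 + 0 + 1 + 0 + 2 + 0 + 0 + 0 + 0 + 0 = 3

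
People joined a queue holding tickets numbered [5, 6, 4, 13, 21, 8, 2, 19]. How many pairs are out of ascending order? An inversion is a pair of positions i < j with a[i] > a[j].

11

Element-by-element contributions:
5 → 4, 2 → 2
6 → 4, 2 → 2
4 → 2 → 1
13 → 8, 2 → 2
21 → 8, 2, 19 → 3
8 → 2 → 1
2 → none → 0
19 → none → 0
Sum: 2 + 2 + 1 + 2 + 3 + 1 + 0 + 0 = 11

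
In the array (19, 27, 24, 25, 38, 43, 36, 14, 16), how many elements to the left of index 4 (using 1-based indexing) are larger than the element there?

1

The element at index 4 is 25.
Elements before it: 19, 27, 24
Those larger than 25: 27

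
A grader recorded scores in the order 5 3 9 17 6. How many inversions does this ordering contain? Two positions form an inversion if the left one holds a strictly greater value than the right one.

3 out-of-order pairs

Out-of-order index pairs (0-indexed):
(0,1): 5 > 3
(2,4): 9 > 6
(3,4): 17 > 6
That's 3 pairs.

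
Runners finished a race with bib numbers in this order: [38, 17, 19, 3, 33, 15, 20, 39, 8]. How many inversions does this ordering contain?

19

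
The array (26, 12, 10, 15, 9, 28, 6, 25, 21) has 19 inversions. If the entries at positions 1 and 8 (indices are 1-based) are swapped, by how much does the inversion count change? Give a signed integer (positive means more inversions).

Positions 1 and 8 hold 26 and 25; after swapping, the array is [25, 12, 10, 15, 9, 28, 6, 26, 21].
Count, for each position, how many later elements it exceeds:
25 → 12, 10, 15, 9, 6, 21 → 6
12 → 10, 9, 6 → 3
10 → 9, 6 → 2
15 → 9, 6 → 2
9 → 6 → 1
28 → 6, 26, 21 → 3
6 → none → 0
26 → 21 → 1
21 → none → 0
Sum: 6 + 3 + 2 + 2 + 1 + 3 + 0 + 1 + 0 = 18
Change: 18 − 19 = -1

-1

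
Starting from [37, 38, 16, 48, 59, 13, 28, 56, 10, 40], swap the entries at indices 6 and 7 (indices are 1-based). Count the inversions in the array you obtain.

24

Positions 6 and 7 hold 13 and 28; after swapping, the array is [37, 38, 16, 48, 59, 28, 13, 56, 10, 40].
Count, for each position, how many later elements it exceeds:
37: 4
38: 4
16: 2
48: 4
59: 5
28: 2
13: 1
56: 2
10: 0
40: 0
Sum: 4 + 4 + 2 + 4 + 5 + 2 + 1 + 2 + 0 + 0 = 24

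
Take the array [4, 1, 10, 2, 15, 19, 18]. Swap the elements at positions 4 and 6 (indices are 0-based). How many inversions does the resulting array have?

There are 5 inversions.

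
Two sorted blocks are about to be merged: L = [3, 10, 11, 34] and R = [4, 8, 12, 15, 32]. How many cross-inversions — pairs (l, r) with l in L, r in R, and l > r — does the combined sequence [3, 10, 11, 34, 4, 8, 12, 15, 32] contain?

For each element r of the right run, count left-run elements greater than r:
r = 4: 10, 11, 34 → 3
r = 8: 10, 11, 34 → 3
r = 12: 34 → 1
r = 15: 34 → 1
r = 32: 34 → 1
Cross-inversions: 3 + 3 + 1 + 1 + 1 = 9

9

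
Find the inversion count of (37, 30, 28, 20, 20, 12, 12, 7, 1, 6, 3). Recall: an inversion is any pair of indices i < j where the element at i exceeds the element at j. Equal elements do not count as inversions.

51 inversions

For each element, count later entries that are smaller:
37 → 30, 28, 20, 20, 12, 12, 7, 1, 6, 3 → 10
30 → 28, 20, 20, 12, 12, 7, 1, 6, 3 → 9
28 → 20, 20, 12, 12, 7, 1, 6, 3 → 8
20 → 12, 12, 7, 1, 6, 3 → 6
20 → 12, 12, 7, 1, 6, 3 → 6
12 → 7, 1, 6, 3 → 4
12 → 7, 1, 6, 3 → 4
7 → 1, 6, 3 → 3
1 → none → 0
6 → 3 → 1
3 → none → 0
Sum: 10 + 9 + 8 + 6 + 6 + 4 + 4 + 3 + 0 + 1 + 0 = 51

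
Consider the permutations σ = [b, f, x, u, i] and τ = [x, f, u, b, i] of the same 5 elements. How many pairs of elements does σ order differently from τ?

Assign each item its position (1..5) in the first ordering, then rewrite the second ordering as that position sequence:
positions: b→1, f→2, x→3, u→4, i→5
second ordering as positions: [3, 2, 4, 1, 5]
Discordant pairs = inversions in this position sequence.
3: 2, 1 → 2
2: 1 → 1
4: 1 → 1
1: 0
5: 0
Total: 2 + 1 + 1 + 0 + 0 = 4

4 discordant pairs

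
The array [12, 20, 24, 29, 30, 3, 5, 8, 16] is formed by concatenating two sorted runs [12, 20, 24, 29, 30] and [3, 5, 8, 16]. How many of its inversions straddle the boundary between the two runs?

There are 19 split inversions.

Count, for every r in R, how many entries of L exceed r:
r = 3: 12, 20, 24, 29, 30 → 5
r = 5: 12, 20, 24, 29, 30 → 5
r = 8: 12, 20, 24, 29, 30 → 5
r = 16: 20, 24, 29, 30 → 4
Cross-inversions: 5 + 5 + 5 + 4 = 19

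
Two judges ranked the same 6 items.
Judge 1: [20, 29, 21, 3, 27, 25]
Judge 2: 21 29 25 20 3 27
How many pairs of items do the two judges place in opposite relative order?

Assign each item its position (1..6) in the first ordering, then rewrite the second ordering as that position sequence:
positions: 20→1, 29→2, 21→3, 3→4, 27→5, 25→6
second ordering as positions: [3, 2, 6, 1, 4, 5]
Discordant pairs = inversions in this position sequence.
3: 2, 1 → 2
2: 1 → 1
6: 1, 4, 5 → 3
1: 0
4: 0
5: 0
Total: 2 + 1 + 3 + 0 + 0 + 0 = 6

6 discordant pairs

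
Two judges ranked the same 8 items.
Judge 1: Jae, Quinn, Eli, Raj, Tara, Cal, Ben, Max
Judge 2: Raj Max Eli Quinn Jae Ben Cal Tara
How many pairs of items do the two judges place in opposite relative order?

15

Assign each item its position (1..8) in the first ordering, then rewrite the second ordering as that position sequence:
positions: Jae→1, Quinn→2, Eli→3, Raj→4, Tara→5, Cal→6, Ben→7, Max→8
second ordering as positions: [4, 8, 3, 2, 1, 7, 6, 5]
Discordant pairs = inversions in this position sequence.
4: 3, 2, 1 → 3
8: 3, 2, 1, 7, 6, 5 → 6
3: 2, 1 → 2
2: 1 → 1
1: 0
7: 6, 5 → 2
6: 5 → 1
5: 0
Total: 3 + 6 + 2 + 1 + 0 + 2 + 1 + 0 = 15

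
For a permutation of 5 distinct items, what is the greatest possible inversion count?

The maximum occurs when the array is in strictly decreasing order: every one of the C(5, 2) pairs is inverted.
C(5, 2) = 5·4/2 = 10

There are 10 inversions.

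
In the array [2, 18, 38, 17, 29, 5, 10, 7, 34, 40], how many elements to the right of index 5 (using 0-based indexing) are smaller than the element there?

0

The element at index 5 is 5.
Elements after it: 10, 7, 34, 40
None of them are smaller than 5.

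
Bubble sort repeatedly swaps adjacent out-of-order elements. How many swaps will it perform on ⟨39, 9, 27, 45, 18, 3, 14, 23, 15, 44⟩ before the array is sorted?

There are 23 swaps.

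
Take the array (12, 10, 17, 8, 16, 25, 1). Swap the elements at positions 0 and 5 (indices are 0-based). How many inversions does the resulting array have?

Positions 0 and 5 hold 12 and 25; after swapping, the array is [25, 10, 17, 8, 16, 12, 1].
Sweep left to right; for each value list the smaller values that follow it:
25 → 10, 17, 8, 16, 12, 1 → 6
10 → 8, 1 → 2
17 → 8, 16, 12, 1 → 4
8 → 1 → 1
16 → 12, 1 → 2
12 → 1 → 1
1 → none → 0
Sum: 6 + 2 + 4 + 1 + 2 + 1 + 0 = 16

16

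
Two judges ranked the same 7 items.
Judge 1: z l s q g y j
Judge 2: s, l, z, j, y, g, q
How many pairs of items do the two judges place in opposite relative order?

Assign each item its position (1..7) in the first ordering, then rewrite the second ordering as that position sequence:
positions: z→1, l→2, s→3, q→4, g→5, y→6, j→7
second ordering as positions: [3, 2, 1, 7, 6, 5, 4]
Discordant pairs = inversions in this position sequence.
3: 2, 1 → 2
2: 1 → 1
1: 0
7: 6, 5, 4 → 3
6: 5, 4 → 2
5: 4 → 1
4: 0
Total: 2 + 1 + 0 + 3 + 2 + 1 + 0 = 9

9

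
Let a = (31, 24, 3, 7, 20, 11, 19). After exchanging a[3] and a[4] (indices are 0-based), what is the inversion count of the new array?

Inversions: 14

Positions 3 and 4 hold 7 and 20; after swapping, the array is [31, 24, 3, 20, 7, 11, 19].
Element-by-element contributions:
31: 6
24: 5
3: 0
20: 3
7: 0
11: 0
19: 0
Sum: 6 + 5 + 0 + 3 + 0 + 0 + 0 = 14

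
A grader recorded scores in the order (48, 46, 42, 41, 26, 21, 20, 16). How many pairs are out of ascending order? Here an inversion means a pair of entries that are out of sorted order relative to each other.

Element-by-element contributions:
48: 7
46: 6
42: 5
41: 4
26: 3
21: 2
20: 1
16: 0
Sum: 7 + 6 + 5 + 4 + 3 + 2 + 1 + 0 = 28

Inversions: 28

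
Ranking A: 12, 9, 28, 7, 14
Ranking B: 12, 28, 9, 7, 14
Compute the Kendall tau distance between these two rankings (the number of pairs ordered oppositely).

Assign each item its position (1..5) in the first ordering, then rewrite the second ordering as that position sequence:
positions: 12→1, 9→2, 28→3, 7→4, 14→5
second ordering as positions: [1, 3, 2, 4, 5]
Discordant pairs = inversions in this position sequence.
1: 0
3: 2 → 1
2: 0
4: 0
5: 0
Total: 0 + 1 + 0 + 0 + 0 = 1

There is 1 discordant pair.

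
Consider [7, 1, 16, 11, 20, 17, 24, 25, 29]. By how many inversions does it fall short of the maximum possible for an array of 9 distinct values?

33

Maximum inversions for 9 distinct elements is C(9, 2) = 9·8/2 = 36.
Current inversions — for each element, count later smaller elements:
7: 1
1: 0
16: 1
11: 0
20: 1
17: 0
24: 0
25: 0
29: 0
Current total: 1 + 0 + 1 + 0 + 1 + 0 + 0 + 0 + 0 = 3
Shortfall: 36 − 3 = 33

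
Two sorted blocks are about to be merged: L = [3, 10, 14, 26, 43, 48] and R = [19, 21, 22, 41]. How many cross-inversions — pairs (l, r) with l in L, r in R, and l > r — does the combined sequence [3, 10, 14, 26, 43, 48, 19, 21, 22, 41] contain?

11 cross-inversions

Count, for every r in R, how many entries of L exceed r:
r = 19: 26, 43, 48 → 3
r = 21: 26, 43, 48 → 3
r = 22: 26, 43, 48 → 3
r = 41: 43, 48 → 2
Cross-inversions: 3 + 3 + 3 + 2 = 11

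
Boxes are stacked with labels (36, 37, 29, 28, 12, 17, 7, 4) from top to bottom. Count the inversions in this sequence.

Element-by-element contributions:
36 → 29, 28, 12, 17, 7, 4 → 6
37 → 29, 28, 12, 17, 7, 4 → 6
29 → 28, 12, 17, 7, 4 → 5
28 → 12, 17, 7, 4 → 4
12 → 7, 4 → 2
17 → 7, 4 → 2
7 → 4 → 1
4 → none → 0
Sum: 6 + 6 + 5 + 4 + 2 + 2 + 1 + 0 = 26

26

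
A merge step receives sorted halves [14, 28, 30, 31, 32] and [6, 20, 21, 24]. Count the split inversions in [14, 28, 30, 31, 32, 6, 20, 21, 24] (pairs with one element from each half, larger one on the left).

There are 17 split inversions.

Take each right-half value and tally the left-half values above it:
r = 6: 14, 28, 30, 31, 32 → 5
r = 20: 28, 30, 31, 32 → 4
r = 21: 28, 30, 31, 32 → 4
r = 24: 28, 30, 31, 32 → 4
Cross-inversions: 5 + 4 + 4 + 4 = 17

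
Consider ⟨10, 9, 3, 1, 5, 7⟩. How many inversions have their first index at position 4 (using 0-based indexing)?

The element at index 4 is 5.
Elements after it: 7
None of them are smaller than 5.

0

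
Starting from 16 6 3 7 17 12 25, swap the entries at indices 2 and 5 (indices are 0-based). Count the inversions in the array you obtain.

9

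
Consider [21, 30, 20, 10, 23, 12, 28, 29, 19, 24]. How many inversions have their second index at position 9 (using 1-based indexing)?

The element at index 9 is 19.
Elements before it: 21, 30, 20, 10, 23, 12, 28, 29
Those larger than 19: 21, 30, 20, 23, 28, 29

6 such elements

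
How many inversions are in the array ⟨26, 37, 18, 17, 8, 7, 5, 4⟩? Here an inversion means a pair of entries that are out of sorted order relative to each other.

27

Element-by-element contributions:
26: 6
37: 6
18: 5
17: 4
8: 3
7: 2
5: 1
4: 0
Sum: 6 + 6 + 5 + 4 + 3 + 2 + 1 + 0 = 27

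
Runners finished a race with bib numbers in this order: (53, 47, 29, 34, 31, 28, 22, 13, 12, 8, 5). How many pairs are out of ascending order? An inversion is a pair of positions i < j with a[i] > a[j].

53 inversions

Count, for each position, how many later elements it exceeds:
53 → 47, 29, 34, 31, 28, 22, 13, 12, 8, 5 → 10
47 → 29, 34, 31, 28, 22, 13, 12, 8, 5 → 9
29 → 28, 22, 13, 12, 8, 5 → 6
34 → 31, 28, 22, 13, 12, 8, 5 → 7
31 → 28, 22, 13, 12, 8, 5 → 6
28 → 22, 13, 12, 8, 5 → 5
22 → 13, 12, 8, 5 → 4
13 → 12, 8, 5 → 3
12 → 8, 5 → 2
8 → 5 → 1
5 → none → 0
Sum: 10 + 9 + 6 + 7 + 6 + 5 + 4 + 3 + 2 + 1 + 0 = 53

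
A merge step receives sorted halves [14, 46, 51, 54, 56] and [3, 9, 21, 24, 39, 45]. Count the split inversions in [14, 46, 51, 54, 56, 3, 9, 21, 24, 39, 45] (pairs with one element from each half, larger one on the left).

26 split inversions

For each element r of the right run, count left-run elements greater than r:
r = 3: 14, 46, 51, 54, 56 → 5
r = 9: 14, 46, 51, 54, 56 → 5
r = 21: 46, 51, 54, 56 → 4
r = 24: 46, 51, 54, 56 → 4
r = 39: 46, 51, 54, 56 → 4
r = 45: 46, 51, 54, 56 → 4
Cross-inversions: 5 + 5 + 4 + 4 + 4 + 4 = 26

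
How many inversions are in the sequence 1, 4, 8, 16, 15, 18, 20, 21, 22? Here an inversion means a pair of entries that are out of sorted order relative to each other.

1 out-of-order pair

Element-by-element contributions:
1 → none → 0
4 → none → 0
8 → none → 0
16 → 15 → 1
15 → none → 0
18 → none → 0
20 → none → 0
21 → none → 0
22 → none → 0
Sum: 0 + 0 + 0 + 1 + 0 + 0 + 0 + 0 + 0 = 1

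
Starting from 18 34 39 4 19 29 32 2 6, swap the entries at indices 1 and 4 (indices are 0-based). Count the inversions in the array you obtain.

Positions 1 and 4 hold 34 and 19; after swapping, the array is [18, 19, 39, 4, 34, 29, 32, 2, 6].
Element-by-element contributions:
18: 3
19: 3
39: 6
4: 1
34: 4
29: 2
32: 2
2: 0
6: 0
Sum: 3 + 3 + 6 + 1 + 4 + 2 + 2 + 0 + 0 = 21

21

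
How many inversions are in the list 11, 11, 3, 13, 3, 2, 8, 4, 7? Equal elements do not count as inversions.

21 inversions

Sweep left to right; for each value list the smaller values that follow it:
11 → 3, 3, 2, 8, 4, 7 → 6
11 → 3, 3, 2, 8, 4, 7 → 6
3 → 2 → 1
13 → 3, 2, 8, 4, 7 → 5
3 → 2 → 1
2 → none → 0
8 → 4, 7 → 2
4 → none → 0
7 → none → 0
Sum: 6 + 6 + 1 + 5 + 1 + 0 + 2 + 0 + 0 = 21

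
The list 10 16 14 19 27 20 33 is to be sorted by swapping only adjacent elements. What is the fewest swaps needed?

2

Each adjacent swap fixes exactly one inversion, so the minimum swap count equals the number of inversions.
Count inversions — for each element, later elements that are smaller:
10: none → 0
16: 14 → 1
14: none → 0
19: none → 0
27: 20 → 1
20: none → 0
33: none → 0
Total inversions: 0 + 1 + 0 + 0 + 1 + 0 + 0 = 2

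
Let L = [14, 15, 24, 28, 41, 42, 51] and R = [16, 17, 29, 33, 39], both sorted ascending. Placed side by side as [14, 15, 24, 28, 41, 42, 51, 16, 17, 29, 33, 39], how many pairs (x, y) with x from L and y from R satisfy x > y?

19

Take each right-half value and tally the left-half values above it:
r = 16: 24, 28, 41, 42, 51 → 5
r = 17: 24, 28, 41, 42, 51 → 5
r = 29: 41, 42, 51 → 3
r = 33: 41, 42, 51 → 3
r = 39: 41, 42, 51 → 3
Cross-inversions: 5 + 5 + 3 + 3 + 3 = 19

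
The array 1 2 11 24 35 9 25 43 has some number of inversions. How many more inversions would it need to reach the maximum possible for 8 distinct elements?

24 inversions short

Maximum inversions for 8 distinct elements is C(8, 2) = 8·7/2 = 28.
Current inversions — for each element, count later smaller elements:
1: 0
2: 0
11: 1
24: 1
35: 2
9: 0
25: 0
43: 0
Current total: 0 + 0 + 1 + 1 + 2 + 0 + 0 + 0 = 4
Shortfall: 28 − 4 = 24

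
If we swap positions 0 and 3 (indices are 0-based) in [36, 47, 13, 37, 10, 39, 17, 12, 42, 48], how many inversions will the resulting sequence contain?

20

Positions 0 and 3 hold 36 and 37; after swapping, the array is [37, 47, 13, 36, 10, 39, 17, 12, 42, 48].
Sweep left to right; for each value list the smaller values that follow it:
37: 5
47: 7
13: 2
36: 3
10: 0
39: 2
17: 1
12: 0
42: 0
48: 0
Sum: 5 + 7 + 2 + 3 + 0 + 2 + 1 + 0 + 0 + 0 = 20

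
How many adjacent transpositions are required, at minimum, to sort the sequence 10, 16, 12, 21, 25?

1

Each adjacent swap fixes exactly one inversion, so the minimum swap count equals the number of inversions.
Count inversions — for each element, later elements that are smaller:
10: none → 0
16: 12 → 1
12: none → 0
21: none → 0
25: none → 0
Total inversions: 0 + 1 + 0 + 0 + 0 = 1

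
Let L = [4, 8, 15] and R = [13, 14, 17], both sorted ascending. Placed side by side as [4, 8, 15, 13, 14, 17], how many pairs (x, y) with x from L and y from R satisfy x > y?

Count, for every r in R, how many entries of L exceed r:
r = 13: 15 → 1
r = 14: 15 → 1
r = 17: none → 0
Cross-inversions: 1 + 1 + 0 = 2

2 split inversions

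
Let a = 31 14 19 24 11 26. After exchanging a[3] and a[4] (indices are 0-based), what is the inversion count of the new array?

7

Positions 3 and 4 hold 24 and 11; after swapping, the array is [31, 14, 19, 11, 24, 26].
Sweep left to right; for each value list the smaller values that follow it:
31 → 14, 19, 11, 24, 26 → 5
14 → 11 → 1
19 → 11 → 1
11 → none → 0
24 → none → 0
26 → none → 0
Sum: 5 + 1 + 1 + 0 + 0 + 0 = 7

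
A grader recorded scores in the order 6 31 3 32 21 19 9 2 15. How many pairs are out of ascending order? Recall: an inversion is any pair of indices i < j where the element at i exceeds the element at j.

Sweep left to right; for each value list the smaller values that follow it:
6 → 3, 2 → 2
31 → 3, 21, 19, 9, 2, 15 → 6
3 → 2 → 1
32 → 21, 19, 9, 2, 15 → 5
21 → 19, 9, 2, 15 → 4
19 → 9, 2, 15 → 3
9 → 2 → 1
2 → none → 0
15 → none → 0
Sum: 2 + 6 + 1 + 5 + 4 + 3 + 1 + 0 + 0 = 22

22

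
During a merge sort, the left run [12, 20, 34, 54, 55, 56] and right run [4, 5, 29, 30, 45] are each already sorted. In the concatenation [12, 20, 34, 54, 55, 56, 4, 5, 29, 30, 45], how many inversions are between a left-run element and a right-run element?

23 split inversions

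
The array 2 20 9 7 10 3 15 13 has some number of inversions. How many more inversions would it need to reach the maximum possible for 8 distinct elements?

17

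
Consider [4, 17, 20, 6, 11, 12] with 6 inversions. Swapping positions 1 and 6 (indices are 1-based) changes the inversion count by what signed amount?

+5

Positions 1 and 6 hold 4 and 12; after swapping, the array is [12, 17, 20, 6, 11, 4].
Element-by-element contributions:
12: 3
17: 3
20: 3
6: 1
11: 1
4: 0
Sum: 3 + 3 + 3 + 1 + 1 + 0 = 11
Change: 11 − 6 = +5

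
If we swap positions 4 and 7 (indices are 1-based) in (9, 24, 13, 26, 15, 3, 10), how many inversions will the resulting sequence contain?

Positions 4 and 7 hold 26 and 10; after swapping, the array is [9, 24, 13, 10, 15, 3, 26].
Element-by-element contributions:
9: 1
24: 4
13: 2
10: 1
15: 1
3: 0
26: 0
Sum: 1 + 4 + 2 + 1 + 1 + 0 + 0 = 9

9 inversions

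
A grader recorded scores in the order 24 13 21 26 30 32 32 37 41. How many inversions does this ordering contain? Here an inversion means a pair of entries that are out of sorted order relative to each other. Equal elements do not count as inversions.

2

Sweep left to right; for each value list the smaller values that follow it:
24 → 13, 21 → 2
13 → none → 0
21 → none → 0
26 → none → 0
30 → none → 0
32 → none → 0
32 → none → 0
37 → none → 0
41 → none → 0
Sum: 2 + 0 + 0 + 0 + 0 + 0 + 0 + 0 + 0 = 2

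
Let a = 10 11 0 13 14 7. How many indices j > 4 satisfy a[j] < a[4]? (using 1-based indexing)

The element at index 4 is 13.
Elements after it: 14, 7
Those smaller than 13: 7

1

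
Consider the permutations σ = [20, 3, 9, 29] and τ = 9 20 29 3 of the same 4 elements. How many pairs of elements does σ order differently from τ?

Discordant pairs: 3

Assign each item its position (1..4) in the first ordering, then rewrite the second ordering as that position sequence:
positions: 20→1, 3→2, 9→3, 29→4
second ordering as positions: [3, 1, 4, 2]
Discordant pairs = inversions in this position sequence.
3: 1, 2 → 2
1: 0
4: 2 → 1
2: 0
Total: 2 + 0 + 1 + 0 = 3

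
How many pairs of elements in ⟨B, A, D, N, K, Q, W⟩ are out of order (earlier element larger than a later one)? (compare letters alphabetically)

There are 2 out-of-order pairs.

Sweep left to right; for each value list the smaller values that follow it:
B: 1
A: 0
D: 0
N: 1
K: 0
Q: 0
W: 0
Sum: 1 + 0 + 0 + 1 + 0 + 0 + 0 = 2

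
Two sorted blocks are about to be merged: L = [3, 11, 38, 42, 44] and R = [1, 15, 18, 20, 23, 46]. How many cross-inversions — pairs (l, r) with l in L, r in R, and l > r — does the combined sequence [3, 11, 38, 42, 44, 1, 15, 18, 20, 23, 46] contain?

17 split inversions

Take each right-half value and tally the left-half values above it:
r = 1: 3, 11, 38, 42, 44 → 5
r = 15: 38, 42, 44 → 3
r = 18: 38, 42, 44 → 3
r = 20: 38, 42, 44 → 3
r = 23: 38, 42, 44 → 3
r = 46: none → 0
Cross-inversions: 5 + 3 + 3 + 3 + 3 + 0 = 17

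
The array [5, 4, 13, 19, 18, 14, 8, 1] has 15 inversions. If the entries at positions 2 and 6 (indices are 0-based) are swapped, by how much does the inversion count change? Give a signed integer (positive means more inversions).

Positions 2 and 6 hold 13 and 8; after swapping, the array is [5, 4, 8, 19, 18, 14, 13, 1].
For each element, count later entries that are smaller:
5 → 4, 1 → 2
4 → 1 → 1
8 → 1 → 1
19 → 18, 14, 13, 1 → 4
18 → 14, 13, 1 → 3
14 → 13, 1 → 2
13 → 1 → 1
1 → none → 0
Sum: 2 + 1 + 1 + 4 + 3 + 2 + 1 + 0 = 14
Change: 14 − 15 = -1

-1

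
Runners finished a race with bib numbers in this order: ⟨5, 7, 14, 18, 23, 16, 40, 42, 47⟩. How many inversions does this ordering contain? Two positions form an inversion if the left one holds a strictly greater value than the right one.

2

For each element, count later entries that are smaller:
5: 0
7: 0
14: 0
18: 1
23: 1
16: 0
40: 0
42: 0
47: 0
Sum: 0 + 0 + 0 + 1 + 1 + 0 + 0 + 0 + 0 = 2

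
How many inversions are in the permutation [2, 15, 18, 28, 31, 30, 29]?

Out-of-order index pairs (1-indexed):
(5,6): 31 > 30
(5,7): 31 > 29
(6,7): 30 > 29
That's 3 pairs.

3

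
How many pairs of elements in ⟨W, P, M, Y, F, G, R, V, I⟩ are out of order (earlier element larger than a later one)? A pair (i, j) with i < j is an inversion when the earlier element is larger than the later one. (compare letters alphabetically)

For each element, count later entries that are smaller:
W → P, M, F, G, R, V, I → 7
P → M, F, G, I → 4
M → F, G, I → 3
Y → F, G, R, V, I → 5
F → none → 0
G → none → 0
R → I → 1
V → I → 1
I → none → 0
Sum: 7 + 4 + 3 + 5 + 0 + 0 + 1 + 1 + 0 = 21

Out-of-order pairs: 21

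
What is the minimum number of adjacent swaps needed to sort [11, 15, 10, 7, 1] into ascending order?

9

Minimum adjacent swaps = number of inversions (each swap of adjacent out-of-order elements removes one inversion and no swap can remove more).
Count inversions — for each element, later elements that are smaller:
11: 10, 7, 1 → 3
15: 10, 7, 1 → 3
10: 7, 1 → 2
7: 1 → 1
1: none → 0
Total inversions: 3 + 3 + 2 + 1 + 0 = 9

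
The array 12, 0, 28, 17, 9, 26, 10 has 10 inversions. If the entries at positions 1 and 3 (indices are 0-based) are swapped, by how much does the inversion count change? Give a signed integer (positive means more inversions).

Positions 1 and 3 hold 0 and 17; after swapping, the array is [12, 17, 28, 0, 9, 26, 10].
For each element, count later entries that are smaller:
12 → 0, 9, 10 → 3
17 → 0, 9, 10 → 3
28 → 0, 9, 26, 10 → 4
0 → none → 0
9 → none → 0
26 → 10 → 1
10 → none → 0
Sum: 3 + 3 + 4 + 0 + 0 + 1 + 0 = 11
Change: 11 − 10 = +1

+1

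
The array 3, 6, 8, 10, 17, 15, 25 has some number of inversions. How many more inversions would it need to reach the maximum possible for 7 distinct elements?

Maximum inversions for 7 distinct elements is C(7, 2) = 7·6/2 = 21.
Current inversions — for each element, count later smaller elements:
3: 0
6: 0
8: 0
10: 0
17: 1
15: 0
25: 0
Current total: 0 + 0 + 0 + 0 + 1 + 0 + 0 = 1
Shortfall: 21 − 1 = 20

20 inversions short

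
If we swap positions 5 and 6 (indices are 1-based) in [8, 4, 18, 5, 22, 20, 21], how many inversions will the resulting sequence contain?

Positions 5 and 6 hold 22 and 20; after swapping, the array is [8, 4, 18, 5, 20, 22, 21].
Element-by-element contributions:
8: 2
4: 0
18: 1
5: 0
20: 0
22: 1
21: 0
Sum: 2 + 0 + 1 + 0 + 0 + 1 + 0 = 4

4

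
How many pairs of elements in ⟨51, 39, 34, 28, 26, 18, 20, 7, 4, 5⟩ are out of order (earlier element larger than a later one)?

Element-by-element contributions:
51 → 39, 34, 28, 26, 18, 20, 7, 4, 5 → 9
39 → 34, 28, 26, 18, 20, 7, 4, 5 → 8
34 → 28, 26, 18, 20, 7, 4, 5 → 7
28 → 26, 18, 20, 7, 4, 5 → 6
26 → 18, 20, 7, 4, 5 → 5
18 → 7, 4, 5 → 3
20 → 7, 4, 5 → 3
7 → 4, 5 → 2
4 → none → 0
5 → none → 0
Sum: 9 + 8 + 7 + 6 + 5 + 3 + 3 + 2 + 0 + 0 = 43

43 inversions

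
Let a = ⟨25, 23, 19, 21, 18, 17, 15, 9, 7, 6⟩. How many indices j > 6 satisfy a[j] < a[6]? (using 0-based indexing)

3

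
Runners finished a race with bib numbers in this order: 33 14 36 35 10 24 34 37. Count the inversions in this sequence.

11 out-of-order pairs

Sweep left to right; for each value list the smaller values that follow it:
33 → 14, 10, 24 → 3
14 → 10 → 1
36 → 35, 10, 24, 34 → 4
35 → 10, 24, 34 → 3
10 → none → 0
24 → none → 0
34 → none → 0
37 → none → 0
Sum: 3 + 1 + 4 + 3 + 0 + 0 + 0 + 0 = 11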